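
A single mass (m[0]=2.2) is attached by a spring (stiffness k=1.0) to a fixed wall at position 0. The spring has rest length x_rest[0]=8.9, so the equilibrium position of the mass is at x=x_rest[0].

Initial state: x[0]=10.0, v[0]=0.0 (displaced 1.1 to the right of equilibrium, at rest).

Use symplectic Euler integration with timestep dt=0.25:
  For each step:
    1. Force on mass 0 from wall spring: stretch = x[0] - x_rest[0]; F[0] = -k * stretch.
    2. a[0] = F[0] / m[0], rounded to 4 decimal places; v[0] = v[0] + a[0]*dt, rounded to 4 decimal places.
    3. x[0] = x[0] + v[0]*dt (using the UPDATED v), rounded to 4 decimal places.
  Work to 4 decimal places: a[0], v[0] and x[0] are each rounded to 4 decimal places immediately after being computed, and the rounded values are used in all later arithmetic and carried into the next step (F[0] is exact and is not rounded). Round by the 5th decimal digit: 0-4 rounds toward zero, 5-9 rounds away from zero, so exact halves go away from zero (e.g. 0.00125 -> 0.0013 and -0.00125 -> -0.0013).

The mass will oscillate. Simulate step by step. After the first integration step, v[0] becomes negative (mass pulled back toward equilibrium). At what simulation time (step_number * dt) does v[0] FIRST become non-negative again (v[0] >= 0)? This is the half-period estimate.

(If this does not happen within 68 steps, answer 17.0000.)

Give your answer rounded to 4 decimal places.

Answer: 4.7500

Derivation:
Step 0: x=[10.0000] v=[0.0000]
Step 1: x=[9.9688] v=[-0.1250]
Step 2: x=[9.9072] v=[-0.2465]
Step 3: x=[9.8170] v=[-0.3610]
Step 4: x=[9.7007] v=[-0.4652]
Step 5: x=[9.5617] v=[-0.5562]
Step 6: x=[9.4039] v=[-0.6314]
Step 7: x=[9.2317] v=[-0.6887]
Step 8: x=[9.0501] v=[-0.7264]
Step 9: x=[8.8642] v=[-0.7435]
Step 10: x=[8.6794] v=[-0.7394]
Step 11: x=[8.5008] v=[-0.7143]
Step 12: x=[8.3336] v=[-0.6689]
Step 13: x=[8.1825] v=[-0.6045]
Step 14: x=[8.0518] v=[-0.5230]
Step 15: x=[7.9452] v=[-0.4266]
Step 16: x=[7.8657] v=[-0.3181]
Step 17: x=[7.8156] v=[-0.2006]
Step 18: x=[7.7963] v=[-0.0774]
Step 19: x=[7.8083] v=[0.0480]
First v>=0 after going negative at step 19, time=4.7500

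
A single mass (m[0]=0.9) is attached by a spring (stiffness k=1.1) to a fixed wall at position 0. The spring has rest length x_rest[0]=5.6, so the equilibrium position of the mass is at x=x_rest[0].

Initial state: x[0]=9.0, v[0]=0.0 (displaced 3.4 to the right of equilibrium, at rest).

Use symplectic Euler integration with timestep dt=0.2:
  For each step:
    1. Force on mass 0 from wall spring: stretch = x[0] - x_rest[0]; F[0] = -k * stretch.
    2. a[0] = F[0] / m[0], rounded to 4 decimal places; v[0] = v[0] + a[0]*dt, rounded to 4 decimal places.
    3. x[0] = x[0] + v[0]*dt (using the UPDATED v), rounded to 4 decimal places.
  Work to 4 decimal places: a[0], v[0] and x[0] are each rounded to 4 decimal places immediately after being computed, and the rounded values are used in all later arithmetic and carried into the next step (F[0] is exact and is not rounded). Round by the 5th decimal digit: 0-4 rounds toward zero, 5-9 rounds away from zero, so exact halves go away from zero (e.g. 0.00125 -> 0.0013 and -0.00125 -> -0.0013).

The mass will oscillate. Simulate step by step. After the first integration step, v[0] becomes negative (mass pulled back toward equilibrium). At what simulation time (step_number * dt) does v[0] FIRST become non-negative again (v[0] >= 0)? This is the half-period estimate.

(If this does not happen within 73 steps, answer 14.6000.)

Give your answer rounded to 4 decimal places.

Answer: 3.0000

Derivation:
Step 0: x=[9.0000] v=[0.0000]
Step 1: x=[8.8338] v=[-0.8311]
Step 2: x=[8.5095] v=[-1.6216]
Step 3: x=[8.0429] v=[-2.3328]
Step 4: x=[7.4569] v=[-2.9300]
Step 5: x=[6.7801] v=[-3.3839]
Step 6: x=[6.0456] v=[-3.6724]
Step 7: x=[5.2893] v=[-3.7813]
Step 8: x=[4.5482] v=[-3.7054]
Step 9: x=[3.8585] v=[-3.4483]
Step 10: x=[3.2540] v=[-3.0226]
Step 11: x=[2.7642] v=[-2.4491]
Step 12: x=[2.4130] v=[-1.7559]
Step 13: x=[2.2176] v=[-0.9769]
Step 14: x=[2.1876] v=[-0.1501]
Step 15: x=[2.3244] v=[0.6840]
First v>=0 after going negative at step 15, time=3.0000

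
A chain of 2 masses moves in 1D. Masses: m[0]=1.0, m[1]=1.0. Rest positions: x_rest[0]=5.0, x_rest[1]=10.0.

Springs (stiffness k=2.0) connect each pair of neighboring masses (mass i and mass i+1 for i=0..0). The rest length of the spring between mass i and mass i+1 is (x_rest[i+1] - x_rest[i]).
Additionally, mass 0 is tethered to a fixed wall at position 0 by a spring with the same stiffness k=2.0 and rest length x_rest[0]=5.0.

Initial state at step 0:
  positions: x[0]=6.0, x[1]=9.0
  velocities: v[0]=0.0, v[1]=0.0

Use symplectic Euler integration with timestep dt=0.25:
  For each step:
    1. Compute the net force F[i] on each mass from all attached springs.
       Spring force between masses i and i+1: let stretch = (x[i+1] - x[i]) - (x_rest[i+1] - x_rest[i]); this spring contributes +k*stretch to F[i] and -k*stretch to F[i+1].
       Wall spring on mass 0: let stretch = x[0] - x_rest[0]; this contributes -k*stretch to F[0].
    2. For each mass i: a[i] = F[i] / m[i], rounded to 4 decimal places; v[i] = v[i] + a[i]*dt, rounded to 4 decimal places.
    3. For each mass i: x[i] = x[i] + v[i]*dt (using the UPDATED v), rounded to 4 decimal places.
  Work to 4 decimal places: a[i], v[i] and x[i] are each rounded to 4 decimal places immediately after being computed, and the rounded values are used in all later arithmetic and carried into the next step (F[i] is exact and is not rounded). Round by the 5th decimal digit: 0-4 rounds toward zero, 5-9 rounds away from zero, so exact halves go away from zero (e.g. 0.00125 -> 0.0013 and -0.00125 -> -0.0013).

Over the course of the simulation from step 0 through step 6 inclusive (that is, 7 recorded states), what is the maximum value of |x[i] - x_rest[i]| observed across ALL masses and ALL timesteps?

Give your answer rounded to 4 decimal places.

Answer: 1.2820

Derivation:
Step 0: x=[6.0000 9.0000] v=[0.0000 0.0000]
Step 1: x=[5.6250 9.2500] v=[-1.5000 1.0000]
Step 2: x=[5.0000 9.6719] v=[-2.5000 1.6875]
Step 3: x=[4.3340 10.1348] v=[-2.6641 1.8516]
Step 4: x=[3.8513 10.4976] v=[-1.9307 1.4512]
Step 5: x=[3.7180 10.6546] v=[-0.5332 0.6281]
Step 6: x=[3.9870 10.5696] v=[1.0761 -0.3402]
Max displacement = 1.2820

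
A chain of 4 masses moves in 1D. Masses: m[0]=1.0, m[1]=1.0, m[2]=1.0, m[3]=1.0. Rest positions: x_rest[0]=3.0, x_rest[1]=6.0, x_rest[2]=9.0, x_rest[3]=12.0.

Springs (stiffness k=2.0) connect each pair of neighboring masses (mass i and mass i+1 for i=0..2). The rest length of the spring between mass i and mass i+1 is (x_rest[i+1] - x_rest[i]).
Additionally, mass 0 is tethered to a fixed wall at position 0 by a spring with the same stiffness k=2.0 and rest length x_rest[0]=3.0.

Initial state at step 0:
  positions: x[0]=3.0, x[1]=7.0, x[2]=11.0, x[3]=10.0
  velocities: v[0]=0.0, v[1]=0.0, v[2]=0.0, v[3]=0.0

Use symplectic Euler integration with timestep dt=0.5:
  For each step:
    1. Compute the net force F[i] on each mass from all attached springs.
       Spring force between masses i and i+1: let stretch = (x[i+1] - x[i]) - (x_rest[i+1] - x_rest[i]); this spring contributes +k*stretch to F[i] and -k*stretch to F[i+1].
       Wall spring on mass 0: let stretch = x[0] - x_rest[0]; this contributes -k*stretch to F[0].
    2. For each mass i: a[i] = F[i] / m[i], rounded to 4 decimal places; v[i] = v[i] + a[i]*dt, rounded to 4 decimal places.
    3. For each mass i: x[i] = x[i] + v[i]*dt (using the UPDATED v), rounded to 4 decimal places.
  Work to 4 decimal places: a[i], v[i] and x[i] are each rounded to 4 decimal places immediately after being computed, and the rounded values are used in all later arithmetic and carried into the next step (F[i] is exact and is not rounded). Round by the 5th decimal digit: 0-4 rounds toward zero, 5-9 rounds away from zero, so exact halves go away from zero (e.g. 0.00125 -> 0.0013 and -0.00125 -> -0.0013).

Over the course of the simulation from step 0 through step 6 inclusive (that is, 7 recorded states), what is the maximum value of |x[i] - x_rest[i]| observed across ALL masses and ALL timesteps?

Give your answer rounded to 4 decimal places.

Step 0: x=[3.0000 7.0000 11.0000 10.0000] v=[0.0000 0.0000 0.0000 0.0000]
Step 1: x=[3.5000 7.0000 8.5000 12.0000] v=[1.0000 0.0000 -5.0000 4.0000]
Step 2: x=[4.0000 6.0000 7.0000 13.7500] v=[1.0000 -2.0000 -3.0000 3.5000]
Step 3: x=[3.5000 4.5000 8.3750 13.6250] v=[-1.0000 -3.0000 2.7500 -0.2500]
Step 4: x=[1.7500 4.4375 10.4375 12.3750] v=[-3.5000 -0.1250 4.1250 -2.5000]
Step 5: x=[0.4688 6.0313 10.4688 11.6563] v=[-2.5625 3.1875 0.0625 -1.4375]
Step 6: x=[1.7344 7.0626 8.8751 11.8438] v=[2.5312 2.0625 -3.1875 0.3750]
Max displacement = 2.5312

Answer: 2.5312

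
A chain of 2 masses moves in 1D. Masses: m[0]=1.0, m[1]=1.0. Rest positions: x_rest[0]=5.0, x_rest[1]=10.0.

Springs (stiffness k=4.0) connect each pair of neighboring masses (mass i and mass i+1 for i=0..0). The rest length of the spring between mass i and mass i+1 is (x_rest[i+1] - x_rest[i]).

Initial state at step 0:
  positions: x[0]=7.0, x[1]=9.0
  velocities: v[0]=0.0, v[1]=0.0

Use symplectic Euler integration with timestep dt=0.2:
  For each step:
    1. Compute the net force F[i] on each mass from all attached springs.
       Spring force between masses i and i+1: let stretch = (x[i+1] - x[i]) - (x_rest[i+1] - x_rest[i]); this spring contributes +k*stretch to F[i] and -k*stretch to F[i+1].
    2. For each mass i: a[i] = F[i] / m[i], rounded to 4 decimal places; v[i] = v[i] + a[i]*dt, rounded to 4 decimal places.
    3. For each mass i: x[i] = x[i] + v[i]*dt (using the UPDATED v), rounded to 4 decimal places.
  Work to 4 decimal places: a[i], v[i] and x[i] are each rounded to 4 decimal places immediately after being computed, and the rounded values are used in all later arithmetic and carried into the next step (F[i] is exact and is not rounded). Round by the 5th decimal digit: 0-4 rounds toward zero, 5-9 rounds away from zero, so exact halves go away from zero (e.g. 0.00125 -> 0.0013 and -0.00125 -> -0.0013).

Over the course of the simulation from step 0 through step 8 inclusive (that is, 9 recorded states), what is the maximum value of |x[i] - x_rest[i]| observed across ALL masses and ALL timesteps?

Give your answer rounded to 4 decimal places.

Step 0: x=[7.0000 9.0000] v=[0.0000 0.0000]
Step 1: x=[6.5200 9.4800] v=[-2.4000 2.4000]
Step 2: x=[5.7136 10.2864] v=[-4.0320 4.0320]
Step 3: x=[4.8388 11.1612] v=[-4.3738 4.3738]
Step 4: x=[4.1756 11.8244] v=[-3.3159 3.3159]
Step 5: x=[3.9362 12.0638] v=[-1.1969 1.1969]
Step 6: x=[4.1972 11.8028] v=[1.3052 -1.3052]
Step 7: x=[4.8751 11.1249] v=[3.3897 -3.3897]
Step 8: x=[5.7530 10.2470] v=[4.3895 -4.3895]
Max displacement = 2.0638

Answer: 2.0638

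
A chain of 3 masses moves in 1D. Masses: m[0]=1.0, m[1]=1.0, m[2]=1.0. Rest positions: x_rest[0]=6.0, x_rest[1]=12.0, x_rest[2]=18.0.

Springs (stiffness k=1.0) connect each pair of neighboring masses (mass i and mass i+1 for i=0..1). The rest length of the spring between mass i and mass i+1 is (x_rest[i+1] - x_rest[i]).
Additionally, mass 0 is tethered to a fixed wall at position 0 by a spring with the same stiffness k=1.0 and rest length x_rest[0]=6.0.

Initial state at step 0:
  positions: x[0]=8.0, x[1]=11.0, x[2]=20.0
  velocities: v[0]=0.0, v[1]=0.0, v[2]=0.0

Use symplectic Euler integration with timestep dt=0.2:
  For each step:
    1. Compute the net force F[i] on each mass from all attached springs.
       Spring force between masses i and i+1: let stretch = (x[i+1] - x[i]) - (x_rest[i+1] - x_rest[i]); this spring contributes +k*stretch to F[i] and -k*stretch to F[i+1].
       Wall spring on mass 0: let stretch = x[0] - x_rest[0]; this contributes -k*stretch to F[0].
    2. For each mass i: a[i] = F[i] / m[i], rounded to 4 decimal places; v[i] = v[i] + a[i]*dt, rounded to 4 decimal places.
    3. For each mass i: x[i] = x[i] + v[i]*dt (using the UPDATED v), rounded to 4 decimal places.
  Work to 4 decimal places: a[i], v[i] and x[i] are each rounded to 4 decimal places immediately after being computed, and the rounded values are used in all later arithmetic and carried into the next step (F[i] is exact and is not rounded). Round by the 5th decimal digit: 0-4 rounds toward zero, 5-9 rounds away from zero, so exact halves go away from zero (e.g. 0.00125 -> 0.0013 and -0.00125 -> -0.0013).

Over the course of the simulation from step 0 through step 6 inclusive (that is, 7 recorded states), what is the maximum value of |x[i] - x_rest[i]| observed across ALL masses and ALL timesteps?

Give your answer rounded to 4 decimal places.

Answer: 2.1259

Derivation:
Step 0: x=[8.0000 11.0000 20.0000] v=[0.0000 0.0000 0.0000]
Step 1: x=[7.8000 11.2400 19.8800] v=[-1.0000 1.2000 -0.6000]
Step 2: x=[7.4256 11.6880 19.6544] v=[-1.8720 2.2400 -1.1280]
Step 3: x=[6.9247 12.2842 19.3501] v=[-2.5046 2.9808 -1.5213]
Step 4: x=[6.3612 12.9486 19.0032] v=[-2.8176 3.3221 -1.7345]
Step 5: x=[5.8067 13.5917 18.6541] v=[-2.7724 3.2155 -1.7454]
Step 6: x=[5.3314 14.1259 18.3425] v=[-2.3767 2.6710 -1.5579]
Max displacement = 2.1259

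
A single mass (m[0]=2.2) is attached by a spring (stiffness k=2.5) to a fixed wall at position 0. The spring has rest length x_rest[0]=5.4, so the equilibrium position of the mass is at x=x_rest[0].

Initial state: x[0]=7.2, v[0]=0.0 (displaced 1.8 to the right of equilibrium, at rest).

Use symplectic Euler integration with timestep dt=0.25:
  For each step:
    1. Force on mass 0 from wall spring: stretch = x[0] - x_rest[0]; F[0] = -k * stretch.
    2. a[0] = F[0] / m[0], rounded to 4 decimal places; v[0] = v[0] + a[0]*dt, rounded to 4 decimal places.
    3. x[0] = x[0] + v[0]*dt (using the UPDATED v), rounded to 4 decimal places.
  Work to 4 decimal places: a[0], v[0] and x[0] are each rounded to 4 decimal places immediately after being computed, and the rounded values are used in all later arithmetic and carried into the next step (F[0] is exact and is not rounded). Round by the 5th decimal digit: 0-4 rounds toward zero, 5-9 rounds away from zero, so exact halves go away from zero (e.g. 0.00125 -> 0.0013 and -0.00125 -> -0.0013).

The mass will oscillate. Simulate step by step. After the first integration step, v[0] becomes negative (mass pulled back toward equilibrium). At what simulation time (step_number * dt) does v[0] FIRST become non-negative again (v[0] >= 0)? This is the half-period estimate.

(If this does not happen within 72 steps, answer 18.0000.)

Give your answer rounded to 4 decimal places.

Answer: 3.0000

Derivation:
Step 0: x=[7.2000] v=[0.0000]
Step 1: x=[7.0722] v=[-0.5114]
Step 2: x=[6.8256] v=[-0.9865]
Step 3: x=[6.4777] v=[-1.3915]
Step 4: x=[6.0533] v=[-1.6977]
Step 5: x=[5.5825] v=[-1.8833]
Step 6: x=[5.0987] v=[-1.9352]
Step 7: x=[4.6363] v=[-1.8496]
Step 8: x=[4.2281] v=[-1.6327]
Step 9: x=[3.9032] v=[-1.2998]
Step 10: x=[3.6846] v=[-0.8746]
Step 11: x=[3.5878] v=[-0.3873]
Step 12: x=[3.6197] v=[0.1275]
First v>=0 after going negative at step 12, time=3.0000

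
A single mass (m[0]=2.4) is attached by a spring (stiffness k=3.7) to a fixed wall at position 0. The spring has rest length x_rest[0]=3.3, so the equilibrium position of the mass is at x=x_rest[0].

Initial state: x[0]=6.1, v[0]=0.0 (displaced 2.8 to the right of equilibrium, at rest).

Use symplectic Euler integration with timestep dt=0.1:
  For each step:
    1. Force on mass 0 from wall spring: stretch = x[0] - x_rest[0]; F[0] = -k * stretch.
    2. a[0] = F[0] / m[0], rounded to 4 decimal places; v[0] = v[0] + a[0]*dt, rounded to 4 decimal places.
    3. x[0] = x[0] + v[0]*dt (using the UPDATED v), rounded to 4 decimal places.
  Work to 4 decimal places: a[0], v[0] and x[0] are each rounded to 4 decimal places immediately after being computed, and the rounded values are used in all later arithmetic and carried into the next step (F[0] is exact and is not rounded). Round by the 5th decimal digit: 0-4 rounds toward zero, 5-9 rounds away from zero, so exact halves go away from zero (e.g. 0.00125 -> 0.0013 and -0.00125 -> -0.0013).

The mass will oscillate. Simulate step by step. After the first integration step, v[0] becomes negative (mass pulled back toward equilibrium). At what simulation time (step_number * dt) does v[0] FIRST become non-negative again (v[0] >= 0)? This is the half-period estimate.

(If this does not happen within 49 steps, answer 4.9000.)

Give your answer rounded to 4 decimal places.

Answer: 2.6000

Derivation:
Step 0: x=[6.1000] v=[0.0000]
Step 1: x=[6.0568] v=[-0.4317]
Step 2: x=[5.9711] v=[-0.8567]
Step 3: x=[5.8443] v=[-1.2685]
Step 4: x=[5.6782] v=[-1.6608]
Step 5: x=[5.4755] v=[-2.0274]
Step 6: x=[5.2392] v=[-2.3628]
Step 7: x=[4.9730] v=[-2.6618]
Step 8: x=[4.6810] v=[-2.9197]
Step 9: x=[4.3677] v=[-3.1326]
Step 10: x=[4.0380] v=[-3.2972]
Step 11: x=[3.6969] v=[-3.4110]
Step 12: x=[3.3497] v=[-3.4722]
Step 13: x=[3.0017] v=[-3.4799]
Step 14: x=[2.6583] v=[-3.4339]
Step 15: x=[2.3248] v=[-3.3350]
Step 16: x=[2.0063] v=[-3.1847]
Step 17: x=[1.7078] v=[-2.9853]
Step 18: x=[1.4338] v=[-2.7398]
Step 19: x=[1.1886] v=[-2.4521]
Step 20: x=[0.9759] v=[-2.1266]
Step 21: x=[0.7991] v=[-1.7683]
Step 22: x=[0.6608] v=[-1.3827]
Step 23: x=[0.5632] v=[-0.9758]
Step 24: x=[0.5078] v=[-0.5539]
Step 25: x=[0.4955] v=[-0.1234]
Step 26: x=[0.5264] v=[0.3090]
First v>=0 after going negative at step 26, time=2.6000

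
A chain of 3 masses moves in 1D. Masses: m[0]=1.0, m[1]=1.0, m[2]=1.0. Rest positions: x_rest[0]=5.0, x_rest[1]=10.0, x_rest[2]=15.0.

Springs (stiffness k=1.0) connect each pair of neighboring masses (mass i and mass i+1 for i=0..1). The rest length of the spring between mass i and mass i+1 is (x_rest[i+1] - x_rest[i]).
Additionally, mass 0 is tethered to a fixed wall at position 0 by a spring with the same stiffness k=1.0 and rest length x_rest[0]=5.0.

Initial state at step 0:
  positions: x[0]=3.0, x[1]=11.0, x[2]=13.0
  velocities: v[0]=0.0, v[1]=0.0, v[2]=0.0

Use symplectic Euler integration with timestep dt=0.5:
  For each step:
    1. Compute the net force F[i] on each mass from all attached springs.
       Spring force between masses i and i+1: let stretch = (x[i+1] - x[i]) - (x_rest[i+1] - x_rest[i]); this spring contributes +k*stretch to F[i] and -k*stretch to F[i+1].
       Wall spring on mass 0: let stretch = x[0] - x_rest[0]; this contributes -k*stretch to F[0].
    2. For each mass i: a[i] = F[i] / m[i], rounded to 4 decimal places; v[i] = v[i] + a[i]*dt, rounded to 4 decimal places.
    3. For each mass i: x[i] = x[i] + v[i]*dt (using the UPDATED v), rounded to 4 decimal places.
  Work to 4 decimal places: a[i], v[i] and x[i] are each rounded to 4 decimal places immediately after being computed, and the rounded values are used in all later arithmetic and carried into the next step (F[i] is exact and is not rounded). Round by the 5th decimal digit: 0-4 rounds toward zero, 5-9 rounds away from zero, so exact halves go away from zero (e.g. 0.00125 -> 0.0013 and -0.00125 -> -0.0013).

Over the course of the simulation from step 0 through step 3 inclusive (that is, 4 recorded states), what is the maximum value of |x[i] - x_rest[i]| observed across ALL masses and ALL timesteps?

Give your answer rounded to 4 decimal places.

Answer: 2.7656

Derivation:
Step 0: x=[3.0000 11.0000 13.0000] v=[0.0000 0.0000 0.0000]
Step 1: x=[4.2500 9.5000 13.7500] v=[2.5000 -3.0000 1.5000]
Step 2: x=[5.7500 7.7500 14.6875] v=[3.0000 -3.5000 1.8750]
Step 3: x=[6.3125 7.2344 15.1407] v=[1.1250 -1.0313 0.9063]
Max displacement = 2.7656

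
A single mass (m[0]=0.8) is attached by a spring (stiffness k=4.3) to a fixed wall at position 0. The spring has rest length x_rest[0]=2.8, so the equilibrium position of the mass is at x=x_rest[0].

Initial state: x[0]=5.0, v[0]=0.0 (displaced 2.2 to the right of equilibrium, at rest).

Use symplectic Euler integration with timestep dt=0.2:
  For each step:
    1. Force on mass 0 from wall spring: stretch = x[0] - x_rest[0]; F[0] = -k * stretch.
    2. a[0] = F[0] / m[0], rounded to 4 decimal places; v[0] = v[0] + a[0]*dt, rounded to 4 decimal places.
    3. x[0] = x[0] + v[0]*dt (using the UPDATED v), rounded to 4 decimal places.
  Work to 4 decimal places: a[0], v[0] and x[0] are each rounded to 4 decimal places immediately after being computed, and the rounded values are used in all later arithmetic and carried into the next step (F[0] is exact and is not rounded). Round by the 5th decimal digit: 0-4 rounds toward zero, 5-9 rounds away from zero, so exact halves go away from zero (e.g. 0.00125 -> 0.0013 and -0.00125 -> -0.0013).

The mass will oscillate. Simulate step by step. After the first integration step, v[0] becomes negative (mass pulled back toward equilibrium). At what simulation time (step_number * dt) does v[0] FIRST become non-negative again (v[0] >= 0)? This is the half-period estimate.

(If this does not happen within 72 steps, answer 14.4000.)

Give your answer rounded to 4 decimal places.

Answer: 1.4000

Derivation:
Step 0: x=[5.0000] v=[0.0000]
Step 1: x=[4.5270] v=[-2.3650]
Step 2: x=[3.6827] v=[-4.2215]
Step 3: x=[2.6486] v=[-5.1704]
Step 4: x=[1.6471] v=[-5.0076]
Step 5: x=[0.8935] v=[-3.7682]
Step 6: x=[0.5498] v=[-1.7187]
Step 7: x=[0.6899] v=[0.7003]
First v>=0 after going negative at step 7, time=1.4000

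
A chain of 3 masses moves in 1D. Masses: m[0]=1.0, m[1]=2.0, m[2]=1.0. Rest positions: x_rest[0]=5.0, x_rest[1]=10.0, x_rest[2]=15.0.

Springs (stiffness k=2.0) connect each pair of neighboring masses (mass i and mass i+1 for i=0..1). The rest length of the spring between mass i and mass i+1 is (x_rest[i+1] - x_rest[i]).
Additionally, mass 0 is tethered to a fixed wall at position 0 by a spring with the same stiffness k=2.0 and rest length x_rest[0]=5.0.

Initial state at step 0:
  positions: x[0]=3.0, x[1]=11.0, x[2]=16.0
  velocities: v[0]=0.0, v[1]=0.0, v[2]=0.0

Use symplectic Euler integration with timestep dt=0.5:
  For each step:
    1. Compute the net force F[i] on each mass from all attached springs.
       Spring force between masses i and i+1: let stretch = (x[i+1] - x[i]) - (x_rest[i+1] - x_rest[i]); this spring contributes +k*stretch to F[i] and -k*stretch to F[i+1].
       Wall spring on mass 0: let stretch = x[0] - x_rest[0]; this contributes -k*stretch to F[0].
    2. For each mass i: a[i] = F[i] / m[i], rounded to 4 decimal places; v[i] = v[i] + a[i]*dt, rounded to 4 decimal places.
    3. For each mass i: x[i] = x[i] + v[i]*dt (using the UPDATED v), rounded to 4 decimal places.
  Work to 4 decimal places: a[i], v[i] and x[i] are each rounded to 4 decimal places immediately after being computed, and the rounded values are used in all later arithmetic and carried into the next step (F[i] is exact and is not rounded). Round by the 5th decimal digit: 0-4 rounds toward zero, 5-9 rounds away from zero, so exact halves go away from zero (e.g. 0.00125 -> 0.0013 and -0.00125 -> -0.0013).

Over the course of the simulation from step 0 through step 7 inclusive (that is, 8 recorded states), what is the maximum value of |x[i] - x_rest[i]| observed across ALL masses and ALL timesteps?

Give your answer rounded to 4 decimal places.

Answer: 2.6250

Derivation:
Step 0: x=[3.0000 11.0000 16.0000] v=[0.0000 0.0000 0.0000]
Step 1: x=[5.5000 10.2500 16.0000] v=[5.0000 -1.5000 0.0000]
Step 2: x=[7.6250 9.7500 15.6250] v=[4.2500 -1.0000 -0.7500]
Step 3: x=[7.0000 10.1875 14.8125] v=[-1.2500 0.8750 -1.6250]
Step 4: x=[4.4688 10.9844 14.1875] v=[-5.0625 1.5938 -1.2500]
Step 5: x=[2.9610 10.9532 14.4610] v=[-3.0157 -0.0625 0.5469]
Step 6: x=[3.9688 9.8009 15.4806] v=[2.0155 -2.3047 2.0391]
Step 7: x=[5.9082 8.6105 16.1603] v=[3.8788 -2.3809 1.3594]
Max displacement = 2.6250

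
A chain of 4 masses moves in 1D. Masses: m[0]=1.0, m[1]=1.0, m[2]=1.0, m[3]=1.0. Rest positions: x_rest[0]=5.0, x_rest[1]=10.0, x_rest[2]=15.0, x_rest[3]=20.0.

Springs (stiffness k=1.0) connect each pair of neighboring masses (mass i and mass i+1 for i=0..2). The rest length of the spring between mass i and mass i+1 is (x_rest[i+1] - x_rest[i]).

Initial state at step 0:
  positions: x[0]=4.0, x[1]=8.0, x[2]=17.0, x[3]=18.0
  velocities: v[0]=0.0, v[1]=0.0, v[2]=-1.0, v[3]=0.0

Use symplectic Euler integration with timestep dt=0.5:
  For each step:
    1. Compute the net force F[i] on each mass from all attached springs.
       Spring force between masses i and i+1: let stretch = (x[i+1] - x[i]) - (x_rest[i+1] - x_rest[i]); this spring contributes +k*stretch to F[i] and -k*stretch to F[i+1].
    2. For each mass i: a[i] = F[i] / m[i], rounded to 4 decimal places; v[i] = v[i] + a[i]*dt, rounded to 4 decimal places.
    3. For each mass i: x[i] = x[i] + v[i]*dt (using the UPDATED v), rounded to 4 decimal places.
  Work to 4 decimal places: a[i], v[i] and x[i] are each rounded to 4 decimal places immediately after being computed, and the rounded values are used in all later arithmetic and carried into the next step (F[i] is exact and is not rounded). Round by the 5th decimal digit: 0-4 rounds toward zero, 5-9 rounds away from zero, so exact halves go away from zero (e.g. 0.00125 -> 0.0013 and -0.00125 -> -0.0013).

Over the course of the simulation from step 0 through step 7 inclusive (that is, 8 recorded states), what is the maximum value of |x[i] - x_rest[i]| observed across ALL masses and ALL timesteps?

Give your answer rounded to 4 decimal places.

Answer: 4.1406

Derivation:
Step 0: x=[4.0000 8.0000 17.0000 18.0000] v=[0.0000 0.0000 -1.0000 0.0000]
Step 1: x=[3.7500 9.2500 14.5000 19.0000] v=[-0.5000 2.5000 -5.0000 2.0000]
Step 2: x=[3.6250 10.4375 11.8125 20.1250] v=[-0.2500 2.3750 -5.3750 2.2500]
Step 3: x=[3.9532 10.2656 10.8594 20.4219] v=[0.6563 -0.3438 -1.9063 0.5938]
Step 4: x=[4.6095 8.6641 12.1485 19.5782] v=[1.3125 -3.2031 2.5781 -1.6875]
Step 5: x=[5.0294 6.9200 14.4239 18.1270] v=[0.8398 -3.4882 4.5508 -2.9024]
Step 6: x=[4.6720 6.5792 15.7491 17.0000] v=[-0.7149 -0.6816 2.6504 -2.2540]
Step 7: x=[3.5414 8.0541 15.0946 16.8103] v=[-2.2613 2.9498 -1.3091 -0.3795]
Max displacement = 4.1406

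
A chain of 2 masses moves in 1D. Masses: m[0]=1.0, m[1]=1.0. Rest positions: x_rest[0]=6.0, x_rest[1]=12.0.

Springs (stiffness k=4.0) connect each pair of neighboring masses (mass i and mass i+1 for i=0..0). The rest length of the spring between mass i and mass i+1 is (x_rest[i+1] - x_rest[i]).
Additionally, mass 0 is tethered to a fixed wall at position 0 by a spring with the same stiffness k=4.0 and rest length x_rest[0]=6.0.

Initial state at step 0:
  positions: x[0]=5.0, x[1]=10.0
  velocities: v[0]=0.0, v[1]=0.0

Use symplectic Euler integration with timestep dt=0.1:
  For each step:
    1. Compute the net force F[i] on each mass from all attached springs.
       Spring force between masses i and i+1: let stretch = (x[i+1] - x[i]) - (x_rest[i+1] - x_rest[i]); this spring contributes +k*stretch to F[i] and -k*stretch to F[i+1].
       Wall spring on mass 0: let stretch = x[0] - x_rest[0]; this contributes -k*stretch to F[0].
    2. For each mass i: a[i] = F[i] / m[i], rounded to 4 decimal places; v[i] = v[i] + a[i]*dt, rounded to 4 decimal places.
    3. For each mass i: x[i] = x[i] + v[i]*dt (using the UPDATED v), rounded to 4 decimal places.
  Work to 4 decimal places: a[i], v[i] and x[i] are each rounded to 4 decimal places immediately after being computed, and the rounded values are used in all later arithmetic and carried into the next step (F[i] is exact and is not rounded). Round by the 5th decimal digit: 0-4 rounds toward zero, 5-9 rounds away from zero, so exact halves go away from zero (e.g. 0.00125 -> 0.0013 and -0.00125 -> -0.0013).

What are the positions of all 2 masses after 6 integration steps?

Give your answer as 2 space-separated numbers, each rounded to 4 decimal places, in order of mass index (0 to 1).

Step 0: x=[5.0000 10.0000] v=[0.0000 0.0000]
Step 1: x=[5.0000 10.0400] v=[0.0000 0.4000]
Step 2: x=[5.0016 10.1184] v=[0.0160 0.7840]
Step 3: x=[5.0078 10.2321] v=[0.0621 1.1373]
Step 4: x=[5.0227 10.3769] v=[0.1487 1.4476]
Step 5: x=[5.0508 10.5475] v=[0.2813 1.7059]
Step 6: x=[5.0968 10.7382] v=[0.4597 1.9072]

Answer: 5.0968 10.7382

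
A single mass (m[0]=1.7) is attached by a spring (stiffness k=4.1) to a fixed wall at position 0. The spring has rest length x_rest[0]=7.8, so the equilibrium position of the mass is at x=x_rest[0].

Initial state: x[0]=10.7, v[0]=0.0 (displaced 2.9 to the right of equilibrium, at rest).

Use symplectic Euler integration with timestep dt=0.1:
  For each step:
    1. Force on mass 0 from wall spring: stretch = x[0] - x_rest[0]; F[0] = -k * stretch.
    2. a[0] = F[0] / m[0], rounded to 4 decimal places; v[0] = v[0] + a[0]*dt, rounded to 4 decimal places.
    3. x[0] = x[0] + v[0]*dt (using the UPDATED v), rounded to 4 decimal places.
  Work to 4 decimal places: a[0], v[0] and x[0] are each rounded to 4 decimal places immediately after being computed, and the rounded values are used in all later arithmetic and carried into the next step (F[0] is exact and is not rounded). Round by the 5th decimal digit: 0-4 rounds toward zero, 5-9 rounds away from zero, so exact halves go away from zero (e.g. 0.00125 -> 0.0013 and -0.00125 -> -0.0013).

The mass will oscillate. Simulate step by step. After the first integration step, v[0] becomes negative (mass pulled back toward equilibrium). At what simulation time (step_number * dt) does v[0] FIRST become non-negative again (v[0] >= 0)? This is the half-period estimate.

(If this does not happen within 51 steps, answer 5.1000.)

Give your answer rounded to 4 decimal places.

Step 0: x=[10.7000] v=[0.0000]
Step 1: x=[10.6301] v=[-0.6994]
Step 2: x=[10.4919] v=[-1.3820]
Step 3: x=[10.2888] v=[-2.0312]
Step 4: x=[10.0257] v=[-2.6314]
Step 5: x=[9.7089] v=[-3.1682]
Step 6: x=[9.3460] v=[-3.6286]
Step 7: x=[8.9459] v=[-4.0015]
Step 8: x=[8.5181] v=[-4.2779]
Step 9: x=[8.0730] v=[-4.4511]
Step 10: x=[7.6213] v=[-4.5169]
Step 11: x=[7.1739] v=[-4.4738]
Step 12: x=[6.7416] v=[-4.3228]
Step 13: x=[6.3349] v=[-4.0675]
Step 14: x=[5.9635] v=[-3.7142]
Step 15: x=[5.6364] v=[-3.2713]
Step 16: x=[5.3615] v=[-2.7495]
Step 17: x=[5.1454] v=[-2.1614]
Step 18: x=[4.9933] v=[-1.5212]
Step 19: x=[4.9089] v=[-0.8443]
Step 20: x=[4.8942] v=[-0.1470]
Step 21: x=[4.9496] v=[0.5538]
First v>=0 after going negative at step 21, time=2.1000

Answer: 2.1000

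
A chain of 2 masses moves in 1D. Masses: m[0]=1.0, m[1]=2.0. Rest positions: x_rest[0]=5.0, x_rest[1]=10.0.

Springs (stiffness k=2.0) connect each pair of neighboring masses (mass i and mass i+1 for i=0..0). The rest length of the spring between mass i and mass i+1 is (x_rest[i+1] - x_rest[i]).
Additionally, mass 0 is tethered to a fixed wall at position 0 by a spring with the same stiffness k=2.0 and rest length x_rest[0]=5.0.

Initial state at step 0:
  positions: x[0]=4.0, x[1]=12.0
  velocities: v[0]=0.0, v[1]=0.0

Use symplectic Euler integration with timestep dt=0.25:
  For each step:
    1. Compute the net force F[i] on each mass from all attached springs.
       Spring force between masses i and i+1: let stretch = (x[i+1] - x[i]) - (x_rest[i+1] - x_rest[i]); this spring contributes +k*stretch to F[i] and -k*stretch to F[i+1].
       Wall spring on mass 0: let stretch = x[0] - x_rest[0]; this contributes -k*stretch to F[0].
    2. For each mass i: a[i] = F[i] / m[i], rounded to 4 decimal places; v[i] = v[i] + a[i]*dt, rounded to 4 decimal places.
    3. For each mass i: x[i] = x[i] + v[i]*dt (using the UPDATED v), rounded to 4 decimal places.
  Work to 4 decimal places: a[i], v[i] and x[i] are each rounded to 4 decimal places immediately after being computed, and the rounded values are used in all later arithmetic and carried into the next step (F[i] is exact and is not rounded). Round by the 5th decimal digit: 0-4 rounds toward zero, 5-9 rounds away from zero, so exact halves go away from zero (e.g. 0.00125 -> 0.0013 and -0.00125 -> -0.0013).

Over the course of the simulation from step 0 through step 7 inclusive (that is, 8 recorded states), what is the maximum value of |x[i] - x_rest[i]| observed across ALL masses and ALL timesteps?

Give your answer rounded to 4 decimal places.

Step 0: x=[4.0000 12.0000] v=[0.0000 0.0000]
Step 1: x=[4.5000 11.8125] v=[2.0000 -0.7500]
Step 2: x=[5.3516 11.4805] v=[3.4063 -1.3281]
Step 3: x=[6.3004 11.0779] v=[3.7950 -1.6103]
Step 4: x=[7.0588 10.6892] v=[3.0336 -1.5547]
Step 5: x=[7.3887 10.3861] v=[1.3194 -1.2123]
Step 6: x=[7.1696 10.2082] v=[-0.8763 -0.7117]
Step 7: x=[6.4342 10.1529] v=[-2.9418 -0.2214]
Max displacement = 2.3887

Answer: 2.3887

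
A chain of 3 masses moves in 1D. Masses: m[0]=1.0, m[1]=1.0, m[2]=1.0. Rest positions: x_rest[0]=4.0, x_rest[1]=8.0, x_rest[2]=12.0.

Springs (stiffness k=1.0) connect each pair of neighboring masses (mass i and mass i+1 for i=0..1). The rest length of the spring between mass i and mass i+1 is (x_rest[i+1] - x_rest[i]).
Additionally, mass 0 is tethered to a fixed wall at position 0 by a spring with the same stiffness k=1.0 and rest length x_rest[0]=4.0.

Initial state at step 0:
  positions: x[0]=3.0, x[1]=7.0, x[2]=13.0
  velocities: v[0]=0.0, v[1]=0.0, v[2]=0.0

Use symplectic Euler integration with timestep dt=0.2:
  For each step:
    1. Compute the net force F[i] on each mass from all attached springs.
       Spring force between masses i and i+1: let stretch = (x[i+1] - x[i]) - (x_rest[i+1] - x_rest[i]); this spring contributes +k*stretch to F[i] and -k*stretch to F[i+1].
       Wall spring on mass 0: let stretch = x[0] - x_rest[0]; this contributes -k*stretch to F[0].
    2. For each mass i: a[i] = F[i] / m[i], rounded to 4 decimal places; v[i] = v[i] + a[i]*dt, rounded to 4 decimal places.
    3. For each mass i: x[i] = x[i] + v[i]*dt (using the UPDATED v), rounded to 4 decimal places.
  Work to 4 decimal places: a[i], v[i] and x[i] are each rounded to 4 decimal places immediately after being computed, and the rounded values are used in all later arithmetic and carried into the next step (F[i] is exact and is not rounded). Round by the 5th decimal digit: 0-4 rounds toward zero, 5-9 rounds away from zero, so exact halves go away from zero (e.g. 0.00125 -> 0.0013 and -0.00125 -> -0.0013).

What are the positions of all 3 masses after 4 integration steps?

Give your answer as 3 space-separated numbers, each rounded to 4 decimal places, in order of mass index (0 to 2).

Answer: 3.3978 7.6862 12.2920

Derivation:
Step 0: x=[3.0000 7.0000 13.0000] v=[0.0000 0.0000 0.0000]
Step 1: x=[3.0400 7.0800 12.9200] v=[0.2000 0.4000 -0.4000]
Step 2: x=[3.1200 7.2320 12.7664] v=[0.4000 0.7600 -0.7680]
Step 3: x=[3.2397 7.4409 12.5514] v=[0.5984 1.0445 -1.0749]
Step 4: x=[3.3978 7.6862 12.2920] v=[0.7907 1.2264 -1.2970]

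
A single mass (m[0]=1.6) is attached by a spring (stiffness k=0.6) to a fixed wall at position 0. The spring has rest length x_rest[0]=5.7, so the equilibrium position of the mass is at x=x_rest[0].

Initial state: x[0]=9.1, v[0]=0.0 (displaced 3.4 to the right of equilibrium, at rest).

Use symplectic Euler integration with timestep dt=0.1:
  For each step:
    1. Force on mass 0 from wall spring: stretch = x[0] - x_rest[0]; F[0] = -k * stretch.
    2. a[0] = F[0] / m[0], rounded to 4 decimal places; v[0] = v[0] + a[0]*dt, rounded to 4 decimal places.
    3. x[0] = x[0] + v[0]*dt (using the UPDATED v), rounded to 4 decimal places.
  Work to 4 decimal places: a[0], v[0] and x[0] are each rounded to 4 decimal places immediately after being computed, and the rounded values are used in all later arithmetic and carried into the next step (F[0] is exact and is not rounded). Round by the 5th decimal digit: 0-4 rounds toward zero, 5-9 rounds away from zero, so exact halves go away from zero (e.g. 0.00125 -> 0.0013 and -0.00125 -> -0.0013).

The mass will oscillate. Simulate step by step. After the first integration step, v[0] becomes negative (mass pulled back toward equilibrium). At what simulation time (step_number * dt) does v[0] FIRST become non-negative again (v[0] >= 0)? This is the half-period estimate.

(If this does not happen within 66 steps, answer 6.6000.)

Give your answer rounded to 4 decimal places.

Answer: 5.2000

Derivation:
Step 0: x=[9.1000] v=[0.0000]
Step 1: x=[9.0873] v=[-0.1275]
Step 2: x=[9.0619] v=[-0.2545]
Step 3: x=[9.0238] v=[-0.3806]
Step 4: x=[8.9733] v=[-0.5052]
Step 5: x=[8.9105] v=[-0.6280]
Step 6: x=[8.8357] v=[-0.7484]
Step 7: x=[8.7491] v=[-0.8660]
Step 8: x=[8.6511] v=[-0.9803]
Step 9: x=[8.5420] v=[-1.0910]
Step 10: x=[8.4222] v=[-1.1976]
Step 11: x=[8.2922] v=[-1.2997]
Step 12: x=[8.1525] v=[-1.3969]
Step 13: x=[8.0036] v=[-1.4889]
Step 14: x=[7.8461] v=[-1.5753]
Step 15: x=[7.6805] v=[-1.6558]
Step 16: x=[7.5075] v=[-1.7301]
Step 17: x=[7.3277] v=[-1.7979]
Step 18: x=[7.1418] v=[-1.8589]
Step 19: x=[6.9505] v=[-1.9130]
Step 20: x=[6.7545] v=[-1.9599]
Step 21: x=[6.5546] v=[-1.9994]
Step 22: x=[6.3515] v=[-2.0315]
Step 23: x=[6.1459] v=[-2.0559]
Step 24: x=[5.9386] v=[-2.0726]
Step 25: x=[5.7304] v=[-2.0816]
Step 26: x=[5.5221] v=[-2.0827]
Step 27: x=[5.3145] v=[-2.0760]
Step 28: x=[5.1084] v=[-2.0615]
Step 29: x=[4.9045] v=[-2.0393]
Step 30: x=[4.7036] v=[-2.0095]
Step 31: x=[4.5064] v=[-1.9721]
Step 32: x=[4.3137] v=[-1.9273]
Step 33: x=[4.1262] v=[-1.8753]
Step 34: x=[3.9446] v=[-1.8163]
Step 35: x=[3.7696] v=[-1.7505]
Step 36: x=[3.6018] v=[-1.6781]
Step 37: x=[3.4419] v=[-1.5994]
Step 38: x=[3.2904] v=[-1.5147]
Step 39: x=[3.1480] v=[-1.4243]
Step 40: x=[3.0151] v=[-1.3286]
Step 41: x=[2.8923] v=[-1.2279]
Step 42: x=[2.7800] v=[-1.1226]
Step 43: x=[2.6787] v=[-1.0131]
Step 44: x=[2.5887] v=[-0.8998]
Step 45: x=[2.5104] v=[-0.7831]
Step 46: x=[2.4441] v=[-0.6635]
Step 47: x=[2.3900] v=[-0.5414]
Step 48: x=[2.3483] v=[-0.4173]
Step 49: x=[2.3191] v=[-0.2916]
Step 50: x=[2.3026] v=[-0.1648]
Step 51: x=[2.2989] v=[-0.0374]
Step 52: x=[2.3079] v=[0.0901]
First v>=0 after going negative at step 52, time=5.2000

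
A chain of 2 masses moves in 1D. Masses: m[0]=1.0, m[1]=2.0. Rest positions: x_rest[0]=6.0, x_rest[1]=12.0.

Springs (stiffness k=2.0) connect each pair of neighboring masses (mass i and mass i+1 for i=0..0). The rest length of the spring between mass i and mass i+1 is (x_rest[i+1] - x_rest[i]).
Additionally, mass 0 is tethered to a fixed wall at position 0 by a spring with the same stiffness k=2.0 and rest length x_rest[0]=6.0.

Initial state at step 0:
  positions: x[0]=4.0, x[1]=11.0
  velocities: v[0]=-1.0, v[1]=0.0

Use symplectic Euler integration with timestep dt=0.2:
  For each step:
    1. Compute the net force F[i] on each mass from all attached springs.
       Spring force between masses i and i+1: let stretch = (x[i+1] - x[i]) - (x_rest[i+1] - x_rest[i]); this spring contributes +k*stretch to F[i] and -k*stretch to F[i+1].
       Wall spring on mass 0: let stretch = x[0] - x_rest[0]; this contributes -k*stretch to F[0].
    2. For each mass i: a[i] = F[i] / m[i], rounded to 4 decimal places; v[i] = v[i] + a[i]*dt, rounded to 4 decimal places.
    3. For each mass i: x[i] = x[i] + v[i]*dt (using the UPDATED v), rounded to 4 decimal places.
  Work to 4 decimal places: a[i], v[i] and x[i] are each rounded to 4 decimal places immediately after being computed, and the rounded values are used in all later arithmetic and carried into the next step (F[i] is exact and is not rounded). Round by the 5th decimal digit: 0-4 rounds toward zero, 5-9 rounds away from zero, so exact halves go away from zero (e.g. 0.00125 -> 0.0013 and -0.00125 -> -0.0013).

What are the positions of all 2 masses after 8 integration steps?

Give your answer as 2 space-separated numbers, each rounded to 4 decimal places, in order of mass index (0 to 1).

Answer: 6.7225 10.7537

Derivation:
Step 0: x=[4.0000 11.0000] v=[-1.0000 0.0000]
Step 1: x=[4.0400 10.9600] v=[0.2000 -0.2000]
Step 2: x=[4.3104 10.8832] v=[1.3520 -0.3840]
Step 3: x=[4.7618 10.7835] v=[2.2570 -0.4986]
Step 4: x=[5.3140 10.6829] v=[2.7610 -0.5029]
Step 5: x=[5.8706 10.6076] v=[2.7830 -0.3767]
Step 6: x=[6.3365 10.5828] v=[2.3296 -0.1241]
Step 7: x=[6.6352 10.6281] v=[1.4935 0.2266]
Step 8: x=[6.7225 10.7537] v=[0.4366 0.6280]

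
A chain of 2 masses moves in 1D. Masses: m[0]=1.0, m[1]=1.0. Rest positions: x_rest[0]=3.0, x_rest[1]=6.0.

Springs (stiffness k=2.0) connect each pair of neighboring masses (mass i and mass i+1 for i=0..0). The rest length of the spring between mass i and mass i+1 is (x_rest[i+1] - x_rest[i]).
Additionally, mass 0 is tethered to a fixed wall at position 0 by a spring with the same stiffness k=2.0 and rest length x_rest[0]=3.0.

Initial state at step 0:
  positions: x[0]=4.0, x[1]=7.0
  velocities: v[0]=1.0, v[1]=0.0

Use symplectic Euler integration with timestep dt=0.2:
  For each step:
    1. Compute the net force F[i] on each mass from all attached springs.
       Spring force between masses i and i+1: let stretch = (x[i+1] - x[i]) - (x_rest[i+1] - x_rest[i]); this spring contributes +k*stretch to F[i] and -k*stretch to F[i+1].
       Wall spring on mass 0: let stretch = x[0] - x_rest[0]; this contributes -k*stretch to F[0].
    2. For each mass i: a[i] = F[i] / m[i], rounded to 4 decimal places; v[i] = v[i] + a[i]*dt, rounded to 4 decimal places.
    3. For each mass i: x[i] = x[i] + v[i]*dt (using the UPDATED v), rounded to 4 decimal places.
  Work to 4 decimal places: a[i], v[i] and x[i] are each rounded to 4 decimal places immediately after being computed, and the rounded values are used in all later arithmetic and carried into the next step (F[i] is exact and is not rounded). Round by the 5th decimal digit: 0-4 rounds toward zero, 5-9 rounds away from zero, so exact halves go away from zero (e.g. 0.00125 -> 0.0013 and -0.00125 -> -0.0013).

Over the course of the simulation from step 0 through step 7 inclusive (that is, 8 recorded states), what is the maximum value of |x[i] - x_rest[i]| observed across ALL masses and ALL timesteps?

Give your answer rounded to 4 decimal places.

Answer: 1.1408

Derivation:
Step 0: x=[4.0000 7.0000] v=[1.0000 0.0000]
Step 1: x=[4.1200 7.0000] v=[0.6000 0.0000]
Step 2: x=[4.1408 7.0096] v=[0.1040 0.0480]
Step 3: x=[4.0598 7.0297] v=[-0.4048 0.1005]
Step 4: x=[3.8916 7.0522] v=[-0.8408 0.1125]
Step 5: x=[3.6650 7.0619] v=[-1.1332 0.0483]
Step 6: x=[3.4169 7.0398] v=[-1.2404 -0.1105]
Step 7: x=[3.1853 6.9679] v=[-1.1580 -0.3597]
Max displacement = 1.1408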